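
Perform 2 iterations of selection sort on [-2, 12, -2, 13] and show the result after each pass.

Pass 1: Select minimum -2 at index 0, swap -> [-2, 12, -2, 13]
Pass 2: Select minimum -2 at index 2, swap -> [-2, -2, 12, 13]


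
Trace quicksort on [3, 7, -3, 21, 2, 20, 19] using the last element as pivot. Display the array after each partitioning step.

Partition 1: pivot=19 at index 4 -> [3, 7, -3, 2, 19, 20, 21]
Partition 2: pivot=2 at index 1 -> [-3, 2, 3, 7, 19, 20, 21]
Partition 3: pivot=7 at index 3 -> [-3, 2, 3, 7, 19, 20, 21]
Partition 4: pivot=21 at index 6 -> [-3, 2, 3, 7, 19, 20, 21]


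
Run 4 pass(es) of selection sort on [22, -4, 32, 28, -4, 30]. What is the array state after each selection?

Pass 1: Select minimum -4 at index 1, swap -> [-4, 22, 32, 28, -4, 30]
Pass 2: Select minimum -4 at index 4, swap -> [-4, -4, 32, 28, 22, 30]
Pass 3: Select minimum 22 at index 4, swap -> [-4, -4, 22, 28, 32, 30]
Pass 4: Select minimum 28 at index 3, swap -> [-4, -4, 22, 28, 32, 30]


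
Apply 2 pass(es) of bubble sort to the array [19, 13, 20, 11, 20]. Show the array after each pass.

After pass 1: [13, 19, 11, 20, 20] (2 swaps)
After pass 2: [13, 11, 19, 20, 20] (1 swaps)
Total swaps: 3


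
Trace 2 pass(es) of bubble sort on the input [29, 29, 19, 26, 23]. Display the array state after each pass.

After pass 1: [29, 19, 26, 23, 29] (3 swaps)
After pass 2: [19, 26, 23, 29, 29] (3 swaps)
Total swaps: 6


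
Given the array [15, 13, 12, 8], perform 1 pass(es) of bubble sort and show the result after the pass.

After pass 1: [13, 12, 8, 15] (3 swaps)
Total swaps: 3


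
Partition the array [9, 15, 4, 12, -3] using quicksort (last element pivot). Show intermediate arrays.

Partition 1: pivot=-3 at index 0 -> [-3, 15, 4, 12, 9]
Partition 2: pivot=9 at index 2 -> [-3, 4, 9, 12, 15]
Partition 3: pivot=15 at index 4 -> [-3, 4, 9, 12, 15]


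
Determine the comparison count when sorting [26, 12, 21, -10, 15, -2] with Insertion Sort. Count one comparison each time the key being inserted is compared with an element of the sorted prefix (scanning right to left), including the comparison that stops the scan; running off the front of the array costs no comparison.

Insert 12: 26 > 12 (shift), reached front = 1 comparison(s) -> [12, 26, 21, -10, 15, -2]
Insert 21: 26 > 21 (shift), 12 <= 21 (stop) = 2 comparison(s) -> [12, 21, 26, -10, 15, -2]
Insert -10: 26 > -10 (shift), 21 > -10 (shift), 12 > -10 (shift), reached front = 3 comparison(s) -> [-10, 12, 21, 26, 15, -2]
Insert 15: 26 > 15 (shift), 21 > 15 (shift), 12 <= 15 (stop) = 3 comparison(s) -> [-10, 12, 15, 21, 26, -2]
Insert -2: 26 > -2 (shift), 21 > -2 (shift), 15 > -2 (shift), 12 > -2 (shift), -10 <= -2 (stop) = 5 comparison(s) -> [-10, -2, 12, 15, 21, 26]
Total comparisons: 1 + 2 + 3 + 3 + 5 = 14


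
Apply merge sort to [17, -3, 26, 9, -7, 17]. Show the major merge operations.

Divide and conquer:
  Merge [-3] + [26] -> [-3, 26]
  Merge [17] + [-3, 26] -> [-3, 17, 26]
  Merge [-7] + [17] -> [-7, 17]
  Merge [9] + [-7, 17] -> [-7, 9, 17]
  Merge [-3, 17, 26] + [-7, 9, 17] -> [-7, -3, 9, 17, 17, 26]


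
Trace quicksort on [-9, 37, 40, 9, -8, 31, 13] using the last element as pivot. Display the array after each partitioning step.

Partition 1: pivot=13 at index 3 -> [-9, 9, -8, 13, 40, 31, 37]
Partition 2: pivot=-8 at index 1 -> [-9, -8, 9, 13, 40, 31, 37]
Partition 3: pivot=37 at index 5 -> [-9, -8, 9, 13, 31, 37, 40]


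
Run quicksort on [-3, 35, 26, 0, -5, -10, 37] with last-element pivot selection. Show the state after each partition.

Partition 1: pivot=37 at index 6 -> [-3, 35, 26, 0, -5, -10, 37]
Partition 2: pivot=-10 at index 0 -> [-10, 35, 26, 0, -5, -3, 37]
Partition 3: pivot=-3 at index 2 -> [-10, -5, -3, 0, 35, 26, 37]
Partition 4: pivot=26 at index 4 -> [-10, -5, -3, 0, 26, 35, 37]


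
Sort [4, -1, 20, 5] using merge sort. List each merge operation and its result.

Divide and conquer:
  Merge [4] + [-1] -> [-1, 4]
  Merge [20] + [5] -> [5, 20]
  Merge [-1, 4] + [5, 20] -> [-1, 4, 5, 20]


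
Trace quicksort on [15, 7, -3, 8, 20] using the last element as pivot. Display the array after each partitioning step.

Partition 1: pivot=20 at index 4 -> [15, 7, -3, 8, 20]
Partition 2: pivot=8 at index 2 -> [7, -3, 8, 15, 20]
Partition 3: pivot=-3 at index 0 -> [-3, 7, 8, 15, 20]


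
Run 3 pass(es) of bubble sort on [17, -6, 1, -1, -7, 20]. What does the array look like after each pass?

After pass 1: [-6, 1, -1, -7, 17, 20] (4 swaps)
After pass 2: [-6, -1, -7, 1, 17, 20] (2 swaps)
After pass 3: [-6, -7, -1, 1, 17, 20] (1 swaps)
Total swaps: 7


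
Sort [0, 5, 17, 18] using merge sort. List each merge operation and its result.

Divide and conquer:
  Merge [0] + [5] -> [0, 5]
  Merge [17] + [18] -> [17, 18]
  Merge [0, 5] + [17, 18] -> [0, 5, 17, 18]


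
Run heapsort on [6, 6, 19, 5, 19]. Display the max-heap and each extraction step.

Build heap: [19, 6, 19, 5, 6]
Extract 19: [19, 6, 6, 5, 19]
Extract 19: [6, 5, 6, 19, 19]
Extract 6: [6, 5, 6, 19, 19]
Extract 6: [5, 6, 6, 19, 19]


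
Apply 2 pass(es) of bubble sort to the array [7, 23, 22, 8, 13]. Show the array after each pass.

After pass 1: [7, 22, 8, 13, 23] (3 swaps)
After pass 2: [7, 8, 13, 22, 23] (2 swaps)
Total swaps: 5


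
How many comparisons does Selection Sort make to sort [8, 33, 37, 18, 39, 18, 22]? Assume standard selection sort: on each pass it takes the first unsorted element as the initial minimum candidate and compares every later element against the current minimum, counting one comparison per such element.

Pass 1: scan indices 1..6 for the minimum = 6 comparison(s); min is 8, place at index 0 -> [8, 33, 37, 18, 39, 18, 22]
Pass 2: scan indices 2..6 for the minimum = 5 comparison(s); min is 18, place at index 1 -> [8, 18, 37, 33, 39, 18, 22]
Pass 3: scan indices 3..6 for the minimum = 4 comparison(s); min is 18, place at index 2 -> [8, 18, 18, 33, 39, 37, 22]
Pass 4: scan indices 4..6 for the minimum = 3 comparison(s); min is 22, place at index 3 -> [8, 18, 18, 22, 39, 37, 33]
Pass 5: scan indices 5..6 for the minimum = 2 comparison(s); min is 33, place at index 4 -> [8, 18, 18, 22, 33, 37, 39]
Pass 6: scan indices 6..6 for the minimum = 1 comparison(s); min is 37, place at index 5 -> [8, 18, 18, 22, 33, 37, 39]
Selection sort always scans the whole unsorted suffix, so the count is (n-1) + (n-2) + ... + 1 = n(n-1)/2 = 7*6/2 = 21 regardless of the input order.
Total comparisons: 6 + 5 + 4 + 3 + 2 + 1 = 21


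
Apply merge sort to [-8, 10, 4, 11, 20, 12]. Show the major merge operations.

Divide and conquer:
  Merge [10] + [4] -> [4, 10]
  Merge [-8] + [4, 10] -> [-8, 4, 10]
  Merge [20] + [12] -> [12, 20]
  Merge [11] + [12, 20] -> [11, 12, 20]
  Merge [-8, 4, 10] + [11, 12, 20] -> [-8, 4, 10, 11, 12, 20]


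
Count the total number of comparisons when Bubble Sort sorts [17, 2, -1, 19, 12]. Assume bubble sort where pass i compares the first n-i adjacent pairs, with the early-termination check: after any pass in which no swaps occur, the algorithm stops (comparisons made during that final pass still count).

Pass 1: compare adjacent pairs (0,1)..(3,4) = 4 comparison(s), 3 swap(s) -> [2, -1, 17, 12, 19]
Pass 2: compare adjacent pairs (0,1)..(2,3) = 3 comparison(s), 2 swap(s) -> [-1, 2, 12, 17, 19]
Pass 3: compare adjacent pairs (0,1)..(1,2) = 2 comparison(s), 0 swap(s) -> [-1, 2, 12, 17, 19]
No swaps in this pass, so bubble sort stops here.
Total comparisons: 4 + 3 + 2 = 9


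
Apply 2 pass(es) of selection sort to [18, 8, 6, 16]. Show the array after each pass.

Pass 1: Select minimum 6 at index 2, swap -> [6, 8, 18, 16]
Pass 2: Select minimum 8 at index 1, swap -> [6, 8, 18, 16]


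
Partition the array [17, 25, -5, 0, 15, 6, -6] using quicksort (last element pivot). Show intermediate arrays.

Partition 1: pivot=-6 at index 0 -> [-6, 25, -5, 0, 15, 6, 17]
Partition 2: pivot=17 at index 5 -> [-6, -5, 0, 15, 6, 17, 25]
Partition 3: pivot=6 at index 3 -> [-6, -5, 0, 6, 15, 17, 25]
Partition 4: pivot=0 at index 2 -> [-6, -5, 0, 6, 15, 17, 25]


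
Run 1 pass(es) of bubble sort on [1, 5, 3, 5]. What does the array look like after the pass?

After pass 1: [1, 3, 5, 5] (1 swaps)
Total swaps: 1


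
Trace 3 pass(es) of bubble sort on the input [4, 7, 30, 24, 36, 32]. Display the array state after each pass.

After pass 1: [4, 7, 24, 30, 32, 36] (2 swaps)
After pass 2: [4, 7, 24, 30, 32, 36] (0 swaps)
After pass 3: [4, 7, 24, 30, 32, 36] (0 swaps)
Total swaps: 2


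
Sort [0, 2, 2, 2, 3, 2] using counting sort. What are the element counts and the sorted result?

Count array: [1, 0, 4, 1]
(count[i] = number of elements equal to i)
Cumulative count: [1, 1, 5, 6]
Sorted: [0, 2, 2, 2, 2, 3]


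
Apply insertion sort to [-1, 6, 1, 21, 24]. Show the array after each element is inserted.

First element -1 is already 'sorted'
Insert 6: shifted 0 elements -> [-1, 6, 1, 21, 24]
Insert 1: shifted 1 elements -> [-1, 1, 6, 21, 24]
Insert 21: shifted 0 elements -> [-1, 1, 6, 21, 24]
Insert 24: shifted 0 elements -> [-1, 1, 6, 21, 24]


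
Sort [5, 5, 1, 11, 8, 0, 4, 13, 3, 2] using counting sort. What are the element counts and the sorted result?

Count array: [1, 1, 1, 1, 1, 2, 0, 0, 1, 0, 0, 1, 0, 1]
(count[i] = number of elements equal to i)
Cumulative count: [1, 2, 3, 4, 5, 7, 7, 7, 8, 8, 8, 9, 9, 10]
Sorted: [0, 1, 2, 3, 4, 5, 5, 8, 11, 13]


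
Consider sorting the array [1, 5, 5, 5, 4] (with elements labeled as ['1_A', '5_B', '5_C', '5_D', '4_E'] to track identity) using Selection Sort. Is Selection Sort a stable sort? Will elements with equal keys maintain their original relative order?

Trace Selection Sort on the labeled array (the key is the number; the letter only tracks identity):
  Pass 1: minimum 1_A is already at index 0; no swap -> [1_A, 5_B, 5_C, 5_D, 4_E]
  Pass 2: minimum of unsorted part is 4_E at index 4; swap it with 5_B at index 1 -> [1_A, 4_E, 5_C, 5_D, 5_B]
  Pass 3: minimum 5_C is already at index 2; no swap -> [1_A, 4_E, 5_C, 5_D, 5_B]
  Pass 4: minimum 5_D is already at index 3; no swap -> [1_A, 4_E, 5_C, 5_D, 5_B]
Final order: [1_A, 4_E, 5_C, 5_D, 5_B]
Equal keys:
  value 5: originally 5_B, 5_C, 5_D; after sorting 5_C, 5_D, 5_B -> order changed
Equal keys were reordered, so Selection Sort is not stable: the long-range swap that moves the minimum into place can carry an element past an equal key. (One such input is enough; an unstable sort may happen to preserve order on other inputs, but it gives no guarantee.)
Answer: Not stable


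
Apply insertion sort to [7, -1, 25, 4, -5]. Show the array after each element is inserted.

First element 7 is already 'sorted'
Insert -1: shifted 1 elements -> [-1, 7, 25, 4, -5]
Insert 25: shifted 0 elements -> [-1, 7, 25, 4, -5]
Insert 4: shifted 2 elements -> [-1, 4, 7, 25, -5]
Insert -5: shifted 4 elements -> [-5, -1, 4, 7, 25]


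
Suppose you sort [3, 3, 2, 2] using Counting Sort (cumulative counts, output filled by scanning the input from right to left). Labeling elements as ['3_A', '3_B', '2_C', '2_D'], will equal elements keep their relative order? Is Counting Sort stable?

Trace Counting Sort on the labeled array (the key is the number; the letter only tracks identity):
  Counts for values 0..3: [0, 0, 2, 2]
  Cumulative counts: [0, 0, 2, 4]
  Scan right to left: place 2_D at output index 1
  Scan right to left: place 2_C at output index 0
  Scan right to left: place 3_B at output index 3
  Scan right to left: place 3_A at output index 2
  Output: [2_C, 2_D, 3_A, 3_B]
Equal keys:
  value 2: originally 2_C, 2_D; after sorting 2_C, 2_D -> order preserved
  value 3: originally 3_A, 3_B; after sorting 3_A, 3_B -> order preserved
All equal keys kept their original relative order. Counting Sort is stable: scanning the input right to left with decreasing cumulative counts places later duplicates at later output positions.
Answer: Stable


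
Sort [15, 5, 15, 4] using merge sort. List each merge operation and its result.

Divide and conquer:
  Merge [15] + [5] -> [5, 15]
  Merge [15] + [4] -> [4, 15]
  Merge [5, 15] + [4, 15] -> [4, 5, 15, 15]


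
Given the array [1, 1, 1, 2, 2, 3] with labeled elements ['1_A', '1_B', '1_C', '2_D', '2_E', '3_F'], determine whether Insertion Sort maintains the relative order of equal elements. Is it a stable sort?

Trace Insertion Sort on the labeled array (the key is the number; the letter only tracks identity):
  Insert 1_B at index 1: [1_A, 1_B, 1_C, 2_D, 2_E, 3_F]
  Insert 1_C at index 2: [1_A, 1_B, 1_C, 2_D, 2_E, 3_F]
  Insert 2_D at index 3: [1_A, 1_B, 1_C, 2_D, 2_E, 3_F]
  Insert 2_E at index 4: [1_A, 1_B, 1_C, 2_D, 2_E, 3_F]
  Insert 3_F at index 5: [1_A, 1_B, 1_C, 2_D, 2_E, 3_F]
Final order: [1_A, 1_B, 1_C, 2_D, 2_E, 3_F]
Equal keys:
  value 1: originally 1_A, 1_B, 1_C; after sorting 1_A, 1_B, 1_C -> order preserved
  value 2: originally 2_D, 2_E; after sorting 2_D, 2_E -> order preserved
All equal keys kept their original relative order. Insertion Sort is stable: elements are shifted only while they are strictly greater than the key, so a key is inserted after any equal elements already placed.
Answer: Stable


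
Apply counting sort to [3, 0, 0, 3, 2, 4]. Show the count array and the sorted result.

Count array: [2, 0, 1, 2, 1]
(count[i] = number of elements equal to i)
Cumulative count: [2, 2, 3, 5, 6]
Sorted: [0, 0, 2, 3, 3, 4]


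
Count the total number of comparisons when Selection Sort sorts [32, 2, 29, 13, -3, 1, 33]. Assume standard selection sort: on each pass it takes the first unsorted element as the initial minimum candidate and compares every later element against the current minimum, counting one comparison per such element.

Pass 1: scan indices 1..6 for the minimum = 6 comparison(s); min is -3, place at index 0 -> [-3, 2, 29, 13, 32, 1, 33]
Pass 2: scan indices 2..6 for the minimum = 5 comparison(s); min is 1, place at index 1 -> [-3, 1, 29, 13, 32, 2, 33]
Pass 3: scan indices 3..6 for the minimum = 4 comparison(s); min is 2, place at index 2 -> [-3, 1, 2, 13, 32, 29, 33]
Pass 4: scan indices 4..6 for the minimum = 3 comparison(s); min is 13, place at index 3 -> [-3, 1, 2, 13, 32, 29, 33]
Pass 5: scan indices 5..6 for the minimum = 2 comparison(s); min is 29, place at index 4 -> [-3, 1, 2, 13, 29, 32, 33]
Pass 6: scan indices 6..6 for the minimum = 1 comparison(s); min is 32, place at index 5 -> [-3, 1, 2, 13, 29, 32, 33]
Selection sort always scans the whole unsorted suffix, so the count is (n-1) + (n-2) + ... + 1 = n(n-1)/2 = 7*6/2 = 21 regardless of the input order.
Total comparisons: 6 + 5 + 4 + 3 + 2 + 1 = 21


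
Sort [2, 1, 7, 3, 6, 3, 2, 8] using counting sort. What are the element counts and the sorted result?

Count array: [0, 1, 2, 2, 0, 0, 1, 1, 1]
(count[i] = number of elements equal to i)
Cumulative count: [0, 1, 3, 5, 5, 5, 6, 7, 8]
Sorted: [1, 2, 2, 3, 3, 6, 7, 8]


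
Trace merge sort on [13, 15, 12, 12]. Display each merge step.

Divide and conquer:
  Merge [13] + [15] -> [13, 15]
  Merge [12] + [12] -> [12, 12]
  Merge [13, 15] + [12, 12] -> [12, 12, 13, 15]


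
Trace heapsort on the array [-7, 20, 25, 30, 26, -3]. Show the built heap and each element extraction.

Build heap: [30, 26, 25, 20, -7, -3]
Extract 30: [26, 20, 25, -3, -7, 30]
Extract 26: [25, 20, -7, -3, 26, 30]
Extract 25: [20, -3, -7, 25, 26, 30]
Extract 20: [-3, -7, 20, 25, 26, 30]
Extract -3: [-7, -3, 20, 25, 26, 30]


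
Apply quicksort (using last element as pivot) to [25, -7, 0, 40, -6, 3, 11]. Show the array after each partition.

Partition 1: pivot=11 at index 4 -> [-7, 0, -6, 3, 11, 40, 25]
Partition 2: pivot=3 at index 3 -> [-7, 0, -6, 3, 11, 40, 25]
Partition 3: pivot=-6 at index 1 -> [-7, -6, 0, 3, 11, 40, 25]
Partition 4: pivot=25 at index 5 -> [-7, -6, 0, 3, 11, 25, 40]


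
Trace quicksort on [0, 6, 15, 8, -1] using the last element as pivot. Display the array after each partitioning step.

Partition 1: pivot=-1 at index 0 -> [-1, 6, 15, 8, 0]
Partition 2: pivot=0 at index 1 -> [-1, 0, 15, 8, 6]
Partition 3: pivot=6 at index 2 -> [-1, 0, 6, 8, 15]
Partition 4: pivot=15 at index 4 -> [-1, 0, 6, 8, 15]


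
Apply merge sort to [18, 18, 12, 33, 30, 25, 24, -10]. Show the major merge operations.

Divide and conquer:
  Merge [18] + [18] -> [18, 18]
  Merge [12] + [33] -> [12, 33]
  Merge [18, 18] + [12, 33] -> [12, 18, 18, 33]
  Merge [30] + [25] -> [25, 30]
  Merge [24] + [-10] -> [-10, 24]
  Merge [25, 30] + [-10, 24] -> [-10, 24, 25, 30]
  Merge [12, 18, 18, 33] + [-10, 24, 25, 30] -> [-10, 12, 18, 18, 24, 25, 30, 33]


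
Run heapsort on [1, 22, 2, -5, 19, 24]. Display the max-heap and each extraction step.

Build heap: [24, 22, 2, -5, 19, 1]
Extract 24: [22, 19, 2, -5, 1, 24]
Extract 22: [19, 1, 2, -5, 22, 24]
Extract 19: [2, 1, -5, 19, 22, 24]
Extract 2: [1, -5, 2, 19, 22, 24]
Extract 1: [-5, 1, 2, 19, 22, 24]


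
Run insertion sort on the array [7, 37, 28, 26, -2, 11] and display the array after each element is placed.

First element 7 is already 'sorted'
Insert 37: shifted 0 elements -> [7, 37, 28, 26, -2, 11]
Insert 28: shifted 1 elements -> [7, 28, 37, 26, -2, 11]
Insert 26: shifted 2 elements -> [7, 26, 28, 37, -2, 11]
Insert -2: shifted 4 elements -> [-2, 7, 26, 28, 37, 11]
Insert 11: shifted 3 elements -> [-2, 7, 11, 26, 28, 37]


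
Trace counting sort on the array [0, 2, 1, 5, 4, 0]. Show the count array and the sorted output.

Count array: [2, 1, 1, 0, 1, 1]
(count[i] = number of elements equal to i)
Cumulative count: [2, 3, 4, 4, 5, 6]
Sorted: [0, 0, 1, 2, 4, 5]


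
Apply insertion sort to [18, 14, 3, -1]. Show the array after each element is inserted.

First element 18 is already 'sorted'
Insert 14: shifted 1 elements -> [14, 18, 3, -1]
Insert 3: shifted 2 elements -> [3, 14, 18, -1]
Insert -1: shifted 3 elements -> [-1, 3, 14, 18]


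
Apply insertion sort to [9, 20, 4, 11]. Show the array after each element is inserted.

First element 9 is already 'sorted'
Insert 20: shifted 0 elements -> [9, 20, 4, 11]
Insert 4: shifted 2 elements -> [4, 9, 20, 11]
Insert 11: shifted 1 elements -> [4, 9, 11, 20]


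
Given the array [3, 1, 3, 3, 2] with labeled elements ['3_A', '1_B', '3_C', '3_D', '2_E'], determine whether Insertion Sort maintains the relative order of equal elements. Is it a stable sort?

Trace Insertion Sort on the labeled array (the key is the number; the letter only tracks identity):
  Insert 1_B at index 0: [1_B, 3_A, 3_C, 3_D, 2_E]
  Insert 3_C at index 2: [1_B, 3_A, 3_C, 3_D, 2_E]
  Insert 3_D at index 3: [1_B, 3_A, 3_C, 3_D, 2_E]
  Insert 2_E at index 1: [1_B, 2_E, 3_A, 3_C, 3_D]
Final order: [1_B, 2_E, 3_A, 3_C, 3_D]
Equal keys:
  value 3: originally 3_A, 3_C, 3_D; after sorting 3_A, 3_C, 3_D -> order preserved
All equal keys kept their original relative order. Insertion Sort is stable: elements are shifted only while they are strictly greater than the key, so a key is inserted after any equal elements already placed.
Answer: Stable


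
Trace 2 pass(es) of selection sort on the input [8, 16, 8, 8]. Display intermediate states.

Pass 1: Select minimum 8 at index 0, swap -> [8, 16, 8, 8]
Pass 2: Select minimum 8 at index 2, swap -> [8, 8, 16, 8]


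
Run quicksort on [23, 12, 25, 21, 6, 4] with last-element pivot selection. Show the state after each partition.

Partition 1: pivot=4 at index 0 -> [4, 12, 25, 21, 6, 23]
Partition 2: pivot=23 at index 4 -> [4, 12, 21, 6, 23, 25]
Partition 3: pivot=6 at index 1 -> [4, 6, 21, 12, 23, 25]
Partition 4: pivot=12 at index 2 -> [4, 6, 12, 21, 23, 25]


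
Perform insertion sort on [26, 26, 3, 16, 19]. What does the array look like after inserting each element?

First element 26 is already 'sorted'
Insert 26: shifted 0 elements -> [26, 26, 3, 16, 19]
Insert 3: shifted 2 elements -> [3, 26, 26, 16, 19]
Insert 16: shifted 2 elements -> [3, 16, 26, 26, 19]
Insert 19: shifted 2 elements -> [3, 16, 19, 26, 26]


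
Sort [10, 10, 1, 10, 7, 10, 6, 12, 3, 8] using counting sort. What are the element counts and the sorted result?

Count array: [0, 1, 0, 1, 0, 0, 1, 1, 1, 0, 4, 0, 1]
(count[i] = number of elements equal to i)
Cumulative count: [0, 1, 1, 2, 2, 2, 3, 4, 5, 5, 9, 9, 10]
Sorted: [1, 3, 6, 7, 8, 10, 10, 10, 10, 12]


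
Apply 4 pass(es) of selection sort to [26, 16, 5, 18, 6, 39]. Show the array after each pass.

Pass 1: Select minimum 5 at index 2, swap -> [5, 16, 26, 18, 6, 39]
Pass 2: Select minimum 6 at index 4, swap -> [5, 6, 26, 18, 16, 39]
Pass 3: Select minimum 16 at index 4, swap -> [5, 6, 16, 18, 26, 39]
Pass 4: Select minimum 18 at index 3, swap -> [5, 6, 16, 18, 26, 39]


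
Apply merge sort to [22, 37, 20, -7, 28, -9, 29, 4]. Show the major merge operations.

Divide and conquer:
  Merge [22] + [37] -> [22, 37]
  Merge [20] + [-7] -> [-7, 20]
  Merge [22, 37] + [-7, 20] -> [-7, 20, 22, 37]
  Merge [28] + [-9] -> [-9, 28]
  Merge [29] + [4] -> [4, 29]
  Merge [-9, 28] + [4, 29] -> [-9, 4, 28, 29]
  Merge [-7, 20, 22, 37] + [-9, 4, 28, 29] -> [-9, -7, 4, 20, 22, 28, 29, 37]


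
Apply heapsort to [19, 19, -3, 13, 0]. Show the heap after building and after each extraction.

Build heap: [19, 19, -3, 13, 0]
Extract 19: [19, 13, -3, 0, 19]
Extract 19: [13, 0, -3, 19, 19]
Extract 13: [0, -3, 13, 19, 19]
Extract 0: [-3, 0, 13, 19, 19]


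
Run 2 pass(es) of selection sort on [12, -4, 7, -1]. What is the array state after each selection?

Pass 1: Select minimum -4 at index 1, swap -> [-4, 12, 7, -1]
Pass 2: Select minimum -1 at index 3, swap -> [-4, -1, 7, 12]


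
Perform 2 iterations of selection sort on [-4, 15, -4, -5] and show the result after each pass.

Pass 1: Select minimum -5 at index 3, swap -> [-5, 15, -4, -4]
Pass 2: Select minimum -4 at index 2, swap -> [-5, -4, 15, -4]


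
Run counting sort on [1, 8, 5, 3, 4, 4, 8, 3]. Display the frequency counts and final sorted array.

Count array: [0, 1, 0, 2, 2, 1, 0, 0, 2]
(count[i] = number of elements equal to i)
Cumulative count: [0, 1, 1, 3, 5, 6, 6, 6, 8]
Sorted: [1, 3, 3, 4, 4, 5, 8, 8]


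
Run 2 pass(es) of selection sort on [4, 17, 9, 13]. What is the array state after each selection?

Pass 1: Select minimum 4 at index 0, swap -> [4, 17, 9, 13]
Pass 2: Select minimum 9 at index 2, swap -> [4, 9, 17, 13]


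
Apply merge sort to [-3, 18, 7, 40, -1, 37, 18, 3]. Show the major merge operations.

Divide and conquer:
  Merge [-3] + [18] -> [-3, 18]
  Merge [7] + [40] -> [7, 40]
  Merge [-3, 18] + [7, 40] -> [-3, 7, 18, 40]
  Merge [-1] + [37] -> [-1, 37]
  Merge [18] + [3] -> [3, 18]
  Merge [-1, 37] + [3, 18] -> [-1, 3, 18, 37]
  Merge [-3, 7, 18, 40] + [-1, 3, 18, 37] -> [-3, -1, 3, 7, 18, 18, 37, 40]


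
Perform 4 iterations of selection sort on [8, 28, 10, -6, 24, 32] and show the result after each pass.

Pass 1: Select minimum -6 at index 3, swap -> [-6, 28, 10, 8, 24, 32]
Pass 2: Select minimum 8 at index 3, swap -> [-6, 8, 10, 28, 24, 32]
Pass 3: Select minimum 10 at index 2, swap -> [-6, 8, 10, 28, 24, 32]
Pass 4: Select minimum 24 at index 4, swap -> [-6, 8, 10, 24, 28, 32]


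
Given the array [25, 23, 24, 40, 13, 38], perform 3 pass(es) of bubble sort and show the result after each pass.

After pass 1: [23, 24, 25, 13, 38, 40] (4 swaps)
After pass 2: [23, 24, 13, 25, 38, 40] (1 swaps)
After pass 3: [23, 13, 24, 25, 38, 40] (1 swaps)
Total swaps: 6


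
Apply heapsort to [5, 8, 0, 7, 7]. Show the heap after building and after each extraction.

Build heap: [8, 7, 0, 5, 7]
Extract 8: [7, 7, 0, 5, 8]
Extract 7: [7, 5, 0, 7, 8]
Extract 7: [5, 0, 7, 7, 8]
Extract 5: [0, 5, 7, 7, 8]


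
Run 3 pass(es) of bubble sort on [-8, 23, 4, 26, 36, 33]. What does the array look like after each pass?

After pass 1: [-8, 4, 23, 26, 33, 36] (2 swaps)
After pass 2: [-8, 4, 23, 26, 33, 36] (0 swaps)
After pass 3: [-8, 4, 23, 26, 33, 36] (0 swaps)
Total swaps: 2


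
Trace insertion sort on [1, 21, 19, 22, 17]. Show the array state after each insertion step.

First element 1 is already 'sorted'
Insert 21: shifted 0 elements -> [1, 21, 19, 22, 17]
Insert 19: shifted 1 elements -> [1, 19, 21, 22, 17]
Insert 22: shifted 0 elements -> [1, 19, 21, 22, 17]
Insert 17: shifted 3 elements -> [1, 17, 19, 21, 22]


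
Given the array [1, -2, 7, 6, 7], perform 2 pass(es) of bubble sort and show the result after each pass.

After pass 1: [-2, 1, 6, 7, 7] (2 swaps)
After pass 2: [-2, 1, 6, 7, 7] (0 swaps)
Total swaps: 2


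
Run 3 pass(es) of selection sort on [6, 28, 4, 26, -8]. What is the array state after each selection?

Pass 1: Select minimum -8 at index 4, swap -> [-8, 28, 4, 26, 6]
Pass 2: Select minimum 4 at index 2, swap -> [-8, 4, 28, 26, 6]
Pass 3: Select minimum 6 at index 4, swap -> [-8, 4, 6, 26, 28]


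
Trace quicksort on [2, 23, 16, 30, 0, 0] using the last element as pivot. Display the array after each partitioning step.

Partition 1: pivot=0 at index 1 -> [0, 0, 16, 30, 2, 23]
Partition 2: pivot=23 at index 4 -> [0, 0, 16, 2, 23, 30]
Partition 3: pivot=2 at index 2 -> [0, 0, 2, 16, 23, 30]


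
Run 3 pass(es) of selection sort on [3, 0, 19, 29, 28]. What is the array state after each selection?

Pass 1: Select minimum 0 at index 1, swap -> [0, 3, 19, 29, 28]
Pass 2: Select minimum 3 at index 1, swap -> [0, 3, 19, 29, 28]
Pass 3: Select minimum 19 at index 2, swap -> [0, 3, 19, 29, 28]


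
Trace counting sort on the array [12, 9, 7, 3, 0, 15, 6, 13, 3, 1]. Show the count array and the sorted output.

Count array: [1, 1, 0, 2, 0, 0, 1, 1, 0, 1, 0, 0, 1, 1, 0, 1]
(count[i] = number of elements equal to i)
Cumulative count: [1, 2, 2, 4, 4, 4, 5, 6, 6, 7, 7, 7, 8, 9, 9, 10]
Sorted: [0, 1, 3, 3, 6, 7, 9, 12, 13, 15]


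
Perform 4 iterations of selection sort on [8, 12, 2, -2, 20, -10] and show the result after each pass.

Pass 1: Select minimum -10 at index 5, swap -> [-10, 12, 2, -2, 20, 8]
Pass 2: Select minimum -2 at index 3, swap -> [-10, -2, 2, 12, 20, 8]
Pass 3: Select minimum 2 at index 2, swap -> [-10, -2, 2, 12, 20, 8]
Pass 4: Select minimum 8 at index 5, swap -> [-10, -2, 2, 8, 20, 12]


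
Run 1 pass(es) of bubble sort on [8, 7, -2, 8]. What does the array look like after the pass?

After pass 1: [7, -2, 8, 8] (2 swaps)
Total swaps: 2


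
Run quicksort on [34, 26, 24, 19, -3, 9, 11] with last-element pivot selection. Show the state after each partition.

Partition 1: pivot=11 at index 2 -> [-3, 9, 11, 19, 34, 26, 24]
Partition 2: pivot=9 at index 1 -> [-3, 9, 11, 19, 34, 26, 24]
Partition 3: pivot=24 at index 4 -> [-3, 9, 11, 19, 24, 26, 34]
Partition 4: pivot=34 at index 6 -> [-3, 9, 11, 19, 24, 26, 34]


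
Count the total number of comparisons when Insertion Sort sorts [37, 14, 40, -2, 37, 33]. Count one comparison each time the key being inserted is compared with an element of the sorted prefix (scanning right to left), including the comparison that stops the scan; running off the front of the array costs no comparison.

Insert 14: 37 > 14 (shift), reached front = 1 comparison(s) -> [14, 37, 40, -2, 37, 33]
Insert 40: 37 <= 40 (stop) = 1 comparison(s) -> [14, 37, 40, -2, 37, 33]
Insert -2: 40 > -2 (shift), 37 > -2 (shift), 14 > -2 (shift), reached front = 3 comparison(s) -> [-2, 14, 37, 40, 37, 33]
Insert 37: 40 > 37 (shift), 37 <= 37 (stop) = 2 comparison(s) -> [-2, 14, 37, 37, 40, 33]
Insert 33: 40 > 33 (shift), 37 > 33 (shift), 37 > 33 (shift), 14 <= 33 (stop) = 4 comparison(s) -> [-2, 14, 33, 37, 37, 40]
Total comparisons: 1 + 1 + 3 + 2 + 4 = 11


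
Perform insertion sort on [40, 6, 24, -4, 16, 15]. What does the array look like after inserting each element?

First element 40 is already 'sorted'
Insert 6: shifted 1 elements -> [6, 40, 24, -4, 16, 15]
Insert 24: shifted 1 elements -> [6, 24, 40, -4, 16, 15]
Insert -4: shifted 3 elements -> [-4, 6, 24, 40, 16, 15]
Insert 16: shifted 2 elements -> [-4, 6, 16, 24, 40, 15]
Insert 15: shifted 3 elements -> [-4, 6, 15, 16, 24, 40]


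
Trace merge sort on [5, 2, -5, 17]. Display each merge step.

Divide and conquer:
  Merge [5] + [2] -> [2, 5]
  Merge [-5] + [17] -> [-5, 17]
  Merge [2, 5] + [-5, 17] -> [-5, 2, 5, 17]


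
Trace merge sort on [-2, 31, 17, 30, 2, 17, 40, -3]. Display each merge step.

Divide and conquer:
  Merge [-2] + [31] -> [-2, 31]
  Merge [17] + [30] -> [17, 30]
  Merge [-2, 31] + [17, 30] -> [-2, 17, 30, 31]
  Merge [2] + [17] -> [2, 17]
  Merge [40] + [-3] -> [-3, 40]
  Merge [2, 17] + [-3, 40] -> [-3, 2, 17, 40]
  Merge [-2, 17, 30, 31] + [-3, 2, 17, 40] -> [-3, -2, 2, 17, 17, 30, 31, 40]


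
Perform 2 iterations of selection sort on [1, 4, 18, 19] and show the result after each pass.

Pass 1: Select minimum 1 at index 0, swap -> [1, 4, 18, 19]
Pass 2: Select minimum 4 at index 1, swap -> [1, 4, 18, 19]


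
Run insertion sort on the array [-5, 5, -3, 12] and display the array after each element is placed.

First element -5 is already 'sorted'
Insert 5: shifted 0 elements -> [-5, 5, -3, 12]
Insert -3: shifted 1 elements -> [-5, -3, 5, 12]
Insert 12: shifted 0 elements -> [-5, -3, 5, 12]


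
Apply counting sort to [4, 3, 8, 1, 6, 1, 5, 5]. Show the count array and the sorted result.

Count array: [0, 2, 0, 1, 1, 2, 1, 0, 1]
(count[i] = number of elements equal to i)
Cumulative count: [0, 2, 2, 3, 4, 6, 7, 7, 8]
Sorted: [1, 1, 3, 4, 5, 5, 6, 8]


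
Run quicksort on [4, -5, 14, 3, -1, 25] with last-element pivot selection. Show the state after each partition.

Partition 1: pivot=25 at index 5 -> [4, -5, 14, 3, -1, 25]
Partition 2: pivot=-1 at index 1 -> [-5, -1, 14, 3, 4, 25]
Partition 3: pivot=4 at index 3 -> [-5, -1, 3, 4, 14, 25]


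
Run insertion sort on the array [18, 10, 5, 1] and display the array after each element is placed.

First element 18 is already 'sorted'
Insert 10: shifted 1 elements -> [10, 18, 5, 1]
Insert 5: shifted 2 elements -> [5, 10, 18, 1]
Insert 1: shifted 3 elements -> [1, 5, 10, 18]


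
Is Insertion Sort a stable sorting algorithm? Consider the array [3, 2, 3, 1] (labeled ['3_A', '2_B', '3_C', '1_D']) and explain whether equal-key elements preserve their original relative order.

Trace Insertion Sort on the labeled array (the key is the number; the letter only tracks identity):
  Insert 2_B at index 0: [2_B, 3_A, 3_C, 1_D]
  Insert 3_C at index 2: [2_B, 3_A, 3_C, 1_D]
  Insert 1_D at index 0: [1_D, 2_B, 3_A, 3_C]
Final order: [1_D, 2_B, 3_A, 3_C]
Equal keys:
  value 3: originally 3_A, 3_C; after sorting 3_A, 3_C -> order preserved
All equal keys kept their original relative order. Insertion Sort is stable: elements are shifted only while they are strictly greater than the key, so a key is inserted after any equal elements already placed.
Answer: Stable


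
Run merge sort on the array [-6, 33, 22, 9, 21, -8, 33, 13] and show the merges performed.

Divide and conquer:
  Merge [-6] + [33] -> [-6, 33]
  Merge [22] + [9] -> [9, 22]
  Merge [-6, 33] + [9, 22] -> [-6, 9, 22, 33]
  Merge [21] + [-8] -> [-8, 21]
  Merge [33] + [13] -> [13, 33]
  Merge [-8, 21] + [13, 33] -> [-8, 13, 21, 33]
  Merge [-6, 9, 22, 33] + [-8, 13, 21, 33] -> [-8, -6, 9, 13, 21, 22, 33, 33]


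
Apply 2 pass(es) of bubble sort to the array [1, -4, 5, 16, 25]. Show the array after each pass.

After pass 1: [-4, 1, 5, 16, 25] (1 swaps)
After pass 2: [-4, 1, 5, 16, 25] (0 swaps)
Total swaps: 1


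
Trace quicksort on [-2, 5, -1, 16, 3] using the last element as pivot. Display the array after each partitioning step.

Partition 1: pivot=3 at index 2 -> [-2, -1, 3, 16, 5]
Partition 2: pivot=-1 at index 1 -> [-2, -1, 3, 16, 5]
Partition 3: pivot=5 at index 3 -> [-2, -1, 3, 5, 16]


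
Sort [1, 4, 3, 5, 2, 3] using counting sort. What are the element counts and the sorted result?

Count array: [0, 1, 1, 2, 1, 1]
(count[i] = number of elements equal to i)
Cumulative count: [0, 1, 2, 4, 5, 6]
Sorted: [1, 2, 3, 3, 4, 5]


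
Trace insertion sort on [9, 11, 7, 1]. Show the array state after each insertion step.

First element 9 is already 'sorted'
Insert 11: shifted 0 elements -> [9, 11, 7, 1]
Insert 7: shifted 2 elements -> [7, 9, 11, 1]
Insert 1: shifted 3 elements -> [1, 7, 9, 11]


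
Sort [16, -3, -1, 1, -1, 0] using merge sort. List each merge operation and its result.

Divide and conquer:
  Merge [-3] + [-1] -> [-3, -1]
  Merge [16] + [-3, -1] -> [-3, -1, 16]
  Merge [-1] + [0] -> [-1, 0]
  Merge [1] + [-1, 0] -> [-1, 0, 1]
  Merge [-3, -1, 16] + [-1, 0, 1] -> [-3, -1, -1, 0, 1, 16]


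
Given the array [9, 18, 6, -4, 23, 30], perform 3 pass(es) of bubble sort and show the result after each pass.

After pass 1: [9, 6, -4, 18, 23, 30] (2 swaps)
After pass 2: [6, -4, 9, 18, 23, 30] (2 swaps)
After pass 3: [-4, 6, 9, 18, 23, 30] (1 swaps)
Total swaps: 5


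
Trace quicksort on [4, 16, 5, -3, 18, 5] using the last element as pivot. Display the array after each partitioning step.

Partition 1: pivot=5 at index 3 -> [4, 5, -3, 5, 18, 16]
Partition 2: pivot=-3 at index 0 -> [-3, 5, 4, 5, 18, 16]
Partition 3: pivot=4 at index 1 -> [-3, 4, 5, 5, 18, 16]
Partition 4: pivot=16 at index 4 -> [-3, 4, 5, 5, 16, 18]


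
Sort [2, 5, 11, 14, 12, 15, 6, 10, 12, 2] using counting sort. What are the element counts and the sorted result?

Count array: [0, 0, 2, 0, 0, 1, 1, 0, 0, 0, 1, 1, 2, 0, 1, 1]
(count[i] = number of elements equal to i)
Cumulative count: [0, 0, 2, 2, 2, 3, 4, 4, 4, 4, 5, 6, 8, 8, 9, 10]
Sorted: [2, 2, 5, 6, 10, 11, 12, 12, 14, 15]


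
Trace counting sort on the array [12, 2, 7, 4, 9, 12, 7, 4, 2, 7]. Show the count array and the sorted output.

Count array: [0, 0, 2, 0, 2, 0, 0, 3, 0, 1, 0, 0, 2]
(count[i] = number of elements equal to i)
Cumulative count: [0, 0, 2, 2, 4, 4, 4, 7, 7, 8, 8, 8, 10]
Sorted: [2, 2, 4, 4, 7, 7, 7, 9, 12, 12]


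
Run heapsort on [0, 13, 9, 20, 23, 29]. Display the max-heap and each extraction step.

Build heap: [29, 23, 9, 20, 13, 0]
Extract 29: [23, 20, 9, 0, 13, 29]
Extract 23: [20, 13, 9, 0, 23, 29]
Extract 20: [13, 0, 9, 20, 23, 29]
Extract 13: [9, 0, 13, 20, 23, 29]
Extract 9: [0, 9, 13, 20, 23, 29]


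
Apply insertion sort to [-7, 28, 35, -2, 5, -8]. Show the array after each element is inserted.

First element -7 is already 'sorted'
Insert 28: shifted 0 elements -> [-7, 28, 35, -2, 5, -8]
Insert 35: shifted 0 elements -> [-7, 28, 35, -2, 5, -8]
Insert -2: shifted 2 elements -> [-7, -2, 28, 35, 5, -8]
Insert 5: shifted 2 elements -> [-7, -2, 5, 28, 35, -8]
Insert -8: shifted 5 elements -> [-8, -7, -2, 5, 28, 35]


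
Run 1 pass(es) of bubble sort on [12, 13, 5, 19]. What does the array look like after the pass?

After pass 1: [12, 5, 13, 19] (1 swaps)
Total swaps: 1


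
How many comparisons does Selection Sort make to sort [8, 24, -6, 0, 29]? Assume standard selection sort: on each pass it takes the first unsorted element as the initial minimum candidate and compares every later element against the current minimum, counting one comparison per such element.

Pass 1: scan indices 1..4 for the minimum = 4 comparison(s); min is -6, place at index 0 -> [-6, 24, 8, 0, 29]
Pass 2: scan indices 2..4 for the minimum = 3 comparison(s); min is 0, place at index 1 -> [-6, 0, 8, 24, 29]
Pass 3: scan indices 3..4 for the minimum = 2 comparison(s); min is 8, place at index 2 -> [-6, 0, 8, 24, 29]
Pass 4: scan indices 4..4 for the minimum = 1 comparison(s); min is 24, place at index 3 -> [-6, 0, 8, 24, 29]
Selection sort always scans the whole unsorted suffix, so the count is (n-1) + (n-2) + ... + 1 = n(n-1)/2 = 5*4/2 = 10 regardless of the input order.
Total comparisons: 4 + 3 + 2 + 1 = 10


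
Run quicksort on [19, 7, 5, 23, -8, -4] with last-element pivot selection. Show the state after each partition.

Partition 1: pivot=-4 at index 1 -> [-8, -4, 5, 23, 19, 7]
Partition 2: pivot=7 at index 3 -> [-8, -4, 5, 7, 19, 23]
Partition 3: pivot=23 at index 5 -> [-8, -4, 5, 7, 19, 23]


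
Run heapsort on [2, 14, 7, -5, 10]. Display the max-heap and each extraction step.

Build heap: [14, 10, 7, -5, 2]
Extract 14: [10, 2, 7, -5, 14]
Extract 10: [7, 2, -5, 10, 14]
Extract 7: [2, -5, 7, 10, 14]
Extract 2: [-5, 2, 7, 10, 14]


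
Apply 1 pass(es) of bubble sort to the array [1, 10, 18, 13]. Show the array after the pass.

After pass 1: [1, 10, 13, 18] (1 swaps)
Total swaps: 1


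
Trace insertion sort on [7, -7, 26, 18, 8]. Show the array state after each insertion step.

First element 7 is already 'sorted'
Insert -7: shifted 1 elements -> [-7, 7, 26, 18, 8]
Insert 26: shifted 0 elements -> [-7, 7, 26, 18, 8]
Insert 18: shifted 1 elements -> [-7, 7, 18, 26, 8]
Insert 8: shifted 2 elements -> [-7, 7, 8, 18, 26]


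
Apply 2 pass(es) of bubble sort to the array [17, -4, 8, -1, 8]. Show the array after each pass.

After pass 1: [-4, 8, -1, 8, 17] (4 swaps)
After pass 2: [-4, -1, 8, 8, 17] (1 swaps)
Total swaps: 5


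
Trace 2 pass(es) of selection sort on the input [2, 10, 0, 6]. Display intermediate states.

Pass 1: Select minimum 0 at index 2, swap -> [0, 10, 2, 6]
Pass 2: Select minimum 2 at index 2, swap -> [0, 2, 10, 6]


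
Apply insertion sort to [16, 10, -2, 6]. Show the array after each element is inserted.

First element 16 is already 'sorted'
Insert 10: shifted 1 elements -> [10, 16, -2, 6]
Insert -2: shifted 2 elements -> [-2, 10, 16, 6]
Insert 6: shifted 2 elements -> [-2, 6, 10, 16]


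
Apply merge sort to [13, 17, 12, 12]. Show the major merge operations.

Divide and conquer:
  Merge [13] + [17] -> [13, 17]
  Merge [12] + [12] -> [12, 12]
  Merge [13, 17] + [12, 12] -> [12, 12, 13, 17]


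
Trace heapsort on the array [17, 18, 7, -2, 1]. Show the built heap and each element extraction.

Build heap: [18, 17, 7, -2, 1]
Extract 18: [17, 1, 7, -2, 18]
Extract 17: [7, 1, -2, 17, 18]
Extract 7: [1, -2, 7, 17, 18]
Extract 1: [-2, 1, 7, 17, 18]


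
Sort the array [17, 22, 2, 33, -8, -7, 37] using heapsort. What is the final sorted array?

Build heap: [37, 33, 17, 22, -8, -7, 2]
Extract 37: [33, 22, 17, 2, -8, -7, 37]
Extract 33: [22, 2, 17, -7, -8, 33, 37]
Extract 22: [17, 2, -8, -7, 22, 33, 37]
Extract 17: [2, -7, -8, 17, 22, 33, 37]
Extract 2: [-7, -8, 2, 17, 22, 33, 37]
Extract -7: [-8, -7, 2, 17, 22, 33, 37]


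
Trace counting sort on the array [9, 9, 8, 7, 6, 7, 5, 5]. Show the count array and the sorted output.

Count array: [0, 0, 0, 0, 0, 2, 1, 2, 1, 2]
(count[i] = number of elements equal to i)
Cumulative count: [0, 0, 0, 0, 0, 2, 3, 5, 6, 8]
Sorted: [5, 5, 6, 7, 7, 8, 9, 9]


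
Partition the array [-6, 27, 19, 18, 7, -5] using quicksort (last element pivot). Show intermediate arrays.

Partition 1: pivot=-5 at index 1 -> [-6, -5, 19, 18, 7, 27]
Partition 2: pivot=27 at index 5 -> [-6, -5, 19, 18, 7, 27]
Partition 3: pivot=7 at index 2 -> [-6, -5, 7, 18, 19, 27]
Partition 4: pivot=19 at index 4 -> [-6, -5, 7, 18, 19, 27]


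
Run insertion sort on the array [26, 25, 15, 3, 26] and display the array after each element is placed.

First element 26 is already 'sorted'
Insert 25: shifted 1 elements -> [25, 26, 15, 3, 26]
Insert 15: shifted 2 elements -> [15, 25, 26, 3, 26]
Insert 3: shifted 3 elements -> [3, 15, 25, 26, 26]
Insert 26: shifted 0 elements -> [3, 15, 25, 26, 26]


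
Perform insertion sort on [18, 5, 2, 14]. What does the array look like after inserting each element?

First element 18 is already 'sorted'
Insert 5: shifted 1 elements -> [5, 18, 2, 14]
Insert 2: shifted 2 elements -> [2, 5, 18, 14]
Insert 14: shifted 1 elements -> [2, 5, 14, 18]


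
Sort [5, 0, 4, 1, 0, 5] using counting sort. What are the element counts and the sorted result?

Count array: [2, 1, 0, 0, 1, 2]
(count[i] = number of elements equal to i)
Cumulative count: [2, 3, 3, 3, 4, 6]
Sorted: [0, 0, 1, 4, 5, 5]


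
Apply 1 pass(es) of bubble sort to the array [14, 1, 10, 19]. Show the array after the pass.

After pass 1: [1, 10, 14, 19] (2 swaps)
Total swaps: 2


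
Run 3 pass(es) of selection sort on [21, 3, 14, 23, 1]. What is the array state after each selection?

Pass 1: Select minimum 1 at index 4, swap -> [1, 3, 14, 23, 21]
Pass 2: Select minimum 3 at index 1, swap -> [1, 3, 14, 23, 21]
Pass 3: Select minimum 14 at index 2, swap -> [1, 3, 14, 23, 21]
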